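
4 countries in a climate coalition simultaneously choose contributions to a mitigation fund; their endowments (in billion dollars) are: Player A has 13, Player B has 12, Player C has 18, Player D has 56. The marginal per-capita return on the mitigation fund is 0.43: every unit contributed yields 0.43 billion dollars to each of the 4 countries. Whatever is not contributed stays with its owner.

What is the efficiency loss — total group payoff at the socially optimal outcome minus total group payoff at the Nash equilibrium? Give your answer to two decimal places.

The private return per contributed unit is 0.43 < 1 for everyone, so the Nash equilibrium is zero contribution and the group total is Σ E_j = 13 + 12 + 18 + 56 = 99.
Each contributed unit returns 1.720 to the group, so the social optimum is full contribution by everyone: group total = 1.720 × 99 = 170.28.
Efficiency loss = (1.720 − 1) × 99 = 71.28.

71.28 billion dollars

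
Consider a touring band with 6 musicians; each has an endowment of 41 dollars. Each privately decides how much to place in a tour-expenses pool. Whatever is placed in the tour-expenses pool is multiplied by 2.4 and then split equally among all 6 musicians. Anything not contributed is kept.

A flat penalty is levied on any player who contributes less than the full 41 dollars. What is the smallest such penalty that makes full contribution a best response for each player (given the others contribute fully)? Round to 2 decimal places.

Given the others contribute fully, the best deviation is to contribute 0 (any partial contribution still incurs the fine and gives up units whose private return 0.4000 is below 1).
Deviating from 41 to 0 saves 41 dollars but forfeits the deviator's share of the drop in the tour-expenses pool: 2.4/6 × 41 = 16.40.
So the deviation gain is 41 − 16.40 = 24.60, and the fine must be at least 24.60 dollars to wipe it out.

24.60 dollars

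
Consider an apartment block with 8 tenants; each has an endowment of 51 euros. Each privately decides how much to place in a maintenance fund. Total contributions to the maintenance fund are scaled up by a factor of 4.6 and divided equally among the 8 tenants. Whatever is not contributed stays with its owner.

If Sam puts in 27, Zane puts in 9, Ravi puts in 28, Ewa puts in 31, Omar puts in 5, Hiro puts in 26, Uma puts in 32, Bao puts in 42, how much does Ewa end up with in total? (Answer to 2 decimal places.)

Total contributed: 27 + 9 + 28 + 31 + 5 + 26 + 32 + 42 = 200.
Each receives 4.6 × 200 / 8 = 115.00 from the maintenance fund.
Ewa keeps 51 − 31 = 20, so Ewa's payoff is 20 + 115.00 = 135.00.

135.00 euros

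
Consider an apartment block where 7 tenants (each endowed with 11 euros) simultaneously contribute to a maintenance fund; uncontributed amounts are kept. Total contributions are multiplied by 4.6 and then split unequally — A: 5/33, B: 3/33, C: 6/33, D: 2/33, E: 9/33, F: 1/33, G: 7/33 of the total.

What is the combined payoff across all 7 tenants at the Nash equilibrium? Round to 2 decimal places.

116.60 euros

Each unit j contributes comes back to j as 4.6 × (j's share), so j prefers to contribute only if that share exceeds 1/4.6 = 0.2174; otherwise keeping the unit dominates.
Only E (9/33) clears that bar, contributing 11; the remaining 6 contribute 0. Total contributed: 11.
The maintenance fund pays out 4.6 × 11 = 50.60 in total (split across the unequal shares, but the aggregate is all that matters for the group sum).
The 6 free-riders keep 11 each, adding 66. Group total = 66 + 50.60 = 116.60.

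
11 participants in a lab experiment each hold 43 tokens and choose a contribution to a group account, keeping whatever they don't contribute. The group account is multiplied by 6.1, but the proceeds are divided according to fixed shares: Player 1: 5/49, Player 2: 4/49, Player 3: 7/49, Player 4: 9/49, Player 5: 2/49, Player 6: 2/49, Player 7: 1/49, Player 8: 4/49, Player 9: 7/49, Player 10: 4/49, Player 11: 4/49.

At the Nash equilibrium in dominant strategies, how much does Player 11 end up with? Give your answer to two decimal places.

Each unit j contributes comes back to j as 6.1 × (j's share), so j prefers to contribute only if that share exceeds 1/6.1 = 0.1639; otherwise keeping the unit dominates.
Only Player 4 (9/49) clears that bar, contributing 43; the remaining 10 contribute 0. Total contributed: 43.
Player 11 keeps 43 and receives 6.1 × 43 × 4/49 = 21.41 from the group account, for a payoff of 64.41.

64.41 tokens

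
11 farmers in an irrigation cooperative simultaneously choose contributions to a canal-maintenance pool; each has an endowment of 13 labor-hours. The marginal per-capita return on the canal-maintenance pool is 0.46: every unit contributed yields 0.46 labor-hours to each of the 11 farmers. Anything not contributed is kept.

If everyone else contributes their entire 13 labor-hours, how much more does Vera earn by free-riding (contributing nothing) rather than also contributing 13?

Switching from a contribution of 13 to 0 lets Vera keep an extra 13 labor-hours, but lowers the canal-maintenance pool by 13, which costs Vera their own share of that drop: 0.46 × 13 = 5.98.
Net gain = 13 − 5.98 = 7.02. The private return per contributed unit (0.46) is below 1, so free-riding is indeed the best response regardless of what the others do.

7.02 labor-hours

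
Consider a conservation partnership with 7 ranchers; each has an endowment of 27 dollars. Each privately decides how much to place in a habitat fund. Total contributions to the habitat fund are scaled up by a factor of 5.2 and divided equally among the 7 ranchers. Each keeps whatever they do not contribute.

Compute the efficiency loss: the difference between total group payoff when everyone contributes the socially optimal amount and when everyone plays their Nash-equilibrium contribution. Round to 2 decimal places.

793.80 dollars

Each contributed unit returns 5.2/7 = 0.7429 to its contributor — below 1 — so contributing 0 is dominant for every player. At the Nash equilibrium everyone keeps their 27, and the group total is 7 × 27 = 189.
Each contributed unit returns 5.200 to the group as a whole (0.7429 to each of 7 players), which exceeds 1, so the social optimum is full contribution: group total = 5.200 × 189 = 982.80.
Efficiency loss = 982.80 − 189 = 793.80.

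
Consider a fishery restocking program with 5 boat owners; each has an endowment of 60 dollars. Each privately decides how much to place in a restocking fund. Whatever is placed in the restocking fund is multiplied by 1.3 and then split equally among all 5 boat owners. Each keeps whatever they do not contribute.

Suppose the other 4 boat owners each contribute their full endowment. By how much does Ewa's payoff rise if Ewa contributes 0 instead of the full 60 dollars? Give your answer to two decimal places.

Switching from a contribution of 60 to 0 lets Ewa keep an extra 60 dollars, but lowers the restocking fund by 60, which costs Ewa their own share of that drop: 1.3/5 × 60 = 15.60.
Net gain = 60 − 15.60 = 44.40. The private return per contributed unit (0.2600) is below 1, so free-riding is indeed the best response regardless of what the others do.

44.40 dollars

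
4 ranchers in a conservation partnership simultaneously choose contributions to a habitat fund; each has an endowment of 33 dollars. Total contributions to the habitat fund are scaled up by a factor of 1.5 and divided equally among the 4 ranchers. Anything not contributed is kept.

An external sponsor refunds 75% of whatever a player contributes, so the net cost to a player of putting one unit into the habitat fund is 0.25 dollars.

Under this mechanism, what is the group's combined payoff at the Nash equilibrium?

297.00 dollars

The effective private return per unit is now (1.5/4) / 0.25 = 1.5000 > 1, so every player's dominant strategy flips to full contribution.
So the Nash equilibrium is full contribution by all 4; the group earns 4 × (33 × 0.75 + 1.5 × 33) = 297.00.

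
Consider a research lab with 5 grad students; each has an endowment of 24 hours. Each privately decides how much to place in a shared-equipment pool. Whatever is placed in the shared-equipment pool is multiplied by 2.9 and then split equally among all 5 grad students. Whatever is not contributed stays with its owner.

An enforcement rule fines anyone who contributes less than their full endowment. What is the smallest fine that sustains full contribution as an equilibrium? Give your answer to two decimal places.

Given the others contribute fully, the best deviation is to contribute 0 (any partial contribution still incurs the fine and gives up units whose private return 0.5800 is below 1).
Deviating from 24 to 0 saves 24 hours but forfeits the deviator's share of the drop in the shared-equipment pool: 2.9/5 × 24 = 13.92.
So the deviation gain is 24 − 13.92 = 10.08, and the fine must be at least 10.08 hours to wipe it out.

10.08 hours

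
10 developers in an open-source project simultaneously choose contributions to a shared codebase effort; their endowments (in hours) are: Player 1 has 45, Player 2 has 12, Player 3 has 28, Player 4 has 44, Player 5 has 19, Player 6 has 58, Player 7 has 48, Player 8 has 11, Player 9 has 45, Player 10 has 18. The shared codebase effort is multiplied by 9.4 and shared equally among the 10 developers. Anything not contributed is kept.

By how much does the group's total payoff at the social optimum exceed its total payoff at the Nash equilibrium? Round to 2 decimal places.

2755.20 hours

The private return per contributed unit is 9.4/10 = 0.9400 < 1 for every player regardless of endowment, so the Nash equilibrium is zero contribution and the group total is Σ E_j = 45 + 12 + 28 + 44 + 19 + 58 + 48 + 11 + 45 + 18 = 328.
Each contributed unit returns 9.400 to the group, so the social optimum is full contribution by everyone: group total = 9.400 × 328 = 3083.20.
Efficiency loss = (9.400 − 1) × 328 = 2755.20.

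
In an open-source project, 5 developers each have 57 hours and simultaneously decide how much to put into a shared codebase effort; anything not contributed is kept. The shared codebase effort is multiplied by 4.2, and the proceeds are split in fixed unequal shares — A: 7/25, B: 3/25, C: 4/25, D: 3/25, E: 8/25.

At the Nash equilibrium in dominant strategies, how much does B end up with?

For player j, contributing a unit is worthwhile iff 4.2 × (j's share) ≥ 1, i.e. iff j's share is at least 0.2381.
The shares above 0.2381 belong to A and E, contributing 57 each; the remaining 3 contribute 0. Total contributed: 114.
B keeps 57 and receives 4.2 × 114 × 3/25 = 57.46 from the shared codebase effort, for a payoff of 114.46.

114.46 hours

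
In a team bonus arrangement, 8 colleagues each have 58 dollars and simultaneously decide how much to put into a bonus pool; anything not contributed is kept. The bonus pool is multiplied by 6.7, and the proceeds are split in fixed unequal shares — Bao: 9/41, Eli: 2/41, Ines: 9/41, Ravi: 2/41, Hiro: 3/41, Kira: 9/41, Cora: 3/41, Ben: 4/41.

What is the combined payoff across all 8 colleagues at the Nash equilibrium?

For player j, contributing a unit is worthwhile iff 6.7 × (j's share) ≥ 1, i.e. iff j's share is at least 0.1493.
Bao, Ines and Kira are above the threshold, contributing 58 each; the remaining 5 contribute 0. Total contributed: 174.
The bonus pool pays out 6.7 × 174 = 1165.80 in total (split across the unequal shares, but the aggregate is all that matters for the group sum).
The 5 free-riders keep 58 each, adding 290. Group total = 290 + 1165.80 = 1455.80.

1455.80 dollars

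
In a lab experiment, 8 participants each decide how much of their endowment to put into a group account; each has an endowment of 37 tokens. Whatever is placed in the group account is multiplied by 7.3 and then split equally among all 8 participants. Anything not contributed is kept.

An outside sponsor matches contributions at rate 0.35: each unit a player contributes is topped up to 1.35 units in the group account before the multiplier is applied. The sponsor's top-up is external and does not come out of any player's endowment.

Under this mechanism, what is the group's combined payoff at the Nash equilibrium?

The effective private return per unit is now 7.3 × 1.35 / 8 = 1.2319 > 1, so every player's dominant strategy flips to full contribution.
At the Nash equilibrium everyone contributes 37. Group total payoff = 7.3 × 1.35 × 296 = 2917.08.

2917.08 tokens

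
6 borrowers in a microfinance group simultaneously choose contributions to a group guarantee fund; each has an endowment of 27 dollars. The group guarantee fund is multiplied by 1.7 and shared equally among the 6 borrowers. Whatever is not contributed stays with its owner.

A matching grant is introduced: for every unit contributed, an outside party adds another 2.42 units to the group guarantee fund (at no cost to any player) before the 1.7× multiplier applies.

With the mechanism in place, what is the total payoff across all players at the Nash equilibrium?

With the mechanism, a contributed unit returns 1.7 × 3.42 / 6 = 0.9690 per unit of net cost — still below 1 — so contributing 0 remains dominant for every player.
At the Nash equilibrium no one contributes; group total payoff = 6 × 27 = 162.

162.00 dollars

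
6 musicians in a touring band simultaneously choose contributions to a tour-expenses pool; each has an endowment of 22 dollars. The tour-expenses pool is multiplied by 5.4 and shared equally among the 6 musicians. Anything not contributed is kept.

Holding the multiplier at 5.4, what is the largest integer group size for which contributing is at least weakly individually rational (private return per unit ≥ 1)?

Private return per unit is 5.4/(group size), which is ≥ 1 whenever the group size is ≤ 5.4.
The largest such integer is 5.

5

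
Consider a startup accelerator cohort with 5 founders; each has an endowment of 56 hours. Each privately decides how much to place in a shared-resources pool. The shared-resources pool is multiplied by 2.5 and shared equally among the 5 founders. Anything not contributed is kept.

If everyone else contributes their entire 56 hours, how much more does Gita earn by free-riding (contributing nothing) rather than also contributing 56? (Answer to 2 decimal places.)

Switching from a contribution of 56 to 0 lets Gita keep an extra 56 hours, but lowers the shared-resources pool by 56, which costs Gita their own share of that drop: 2.5/5 × 56 = 28.00.
Net gain = 56 − 28.00 = 28.00. The private return per contributed unit (0.5000) is below 1, so free-riding is indeed the best response regardless of what the others do.

28.00 hours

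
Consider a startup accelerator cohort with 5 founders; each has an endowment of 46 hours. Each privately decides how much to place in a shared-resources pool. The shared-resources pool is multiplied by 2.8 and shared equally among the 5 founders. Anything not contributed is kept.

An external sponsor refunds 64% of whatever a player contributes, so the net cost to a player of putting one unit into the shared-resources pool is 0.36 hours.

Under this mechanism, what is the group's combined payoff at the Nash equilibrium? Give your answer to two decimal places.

Under the mechanism each unit contributed yields (2.8/5) / 0.36 = 1.5556 back to its contributor per unit of net cost, which exceeds 1, making full contribution the dominant choice for everyone.
So the Nash equilibrium is full contribution by all 5; the group earns 5 × (46 × 0.64 + 2.8 × 46) = 791.20.

791.20 hours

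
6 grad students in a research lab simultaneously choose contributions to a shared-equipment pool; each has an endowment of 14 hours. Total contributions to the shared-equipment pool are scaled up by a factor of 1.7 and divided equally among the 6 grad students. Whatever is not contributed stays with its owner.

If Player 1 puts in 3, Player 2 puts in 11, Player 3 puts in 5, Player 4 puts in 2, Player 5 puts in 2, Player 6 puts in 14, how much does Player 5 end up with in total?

22.48 hours

Total contributed: 3 + 11 + 5 + 2 + 2 + 14 = 37.
Each receives 1.7 × 37 / 6 = 10.48 from the shared-equipment pool.
Player 5 keeps 14 − 2 = 12, so Player 5's payoff is 12 + 10.48 = 22.48.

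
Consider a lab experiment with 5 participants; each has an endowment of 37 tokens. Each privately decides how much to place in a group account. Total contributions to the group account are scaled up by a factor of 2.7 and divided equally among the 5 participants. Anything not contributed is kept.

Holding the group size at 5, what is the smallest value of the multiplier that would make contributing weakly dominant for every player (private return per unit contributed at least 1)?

A contributed unit returns (multiplier)/5 to its contributor.
This reaches 1 exactly when the multiplier is 5.

5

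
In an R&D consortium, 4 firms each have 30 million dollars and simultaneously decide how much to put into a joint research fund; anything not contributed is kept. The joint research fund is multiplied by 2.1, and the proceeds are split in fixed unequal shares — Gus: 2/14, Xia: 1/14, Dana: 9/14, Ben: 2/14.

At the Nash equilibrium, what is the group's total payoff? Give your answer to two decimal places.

For player j, contributing a unit is worthwhile iff 2.1 × (j's share) ≥ 1, i.e. iff j's share is at least 0.4762.
Dana alone (share 9/14) is above the threshold, contributing 30; the remaining 3 contribute 0. Total contributed: 30.
The joint research fund pays out 2.1 × 30 = 63.00 in total (split across the unequal shares, but the aggregate is all that matters for the group sum).
The 3 free-riders keep 30 each, adding 90. Group total = 90 + 63.00 = 153.00.

153.00 million dollars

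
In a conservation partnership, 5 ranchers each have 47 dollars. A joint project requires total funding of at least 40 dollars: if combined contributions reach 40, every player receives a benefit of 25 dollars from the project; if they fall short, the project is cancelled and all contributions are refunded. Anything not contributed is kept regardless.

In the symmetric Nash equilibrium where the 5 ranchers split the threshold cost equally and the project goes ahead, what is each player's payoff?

Equal share of the threshold: 40/5 = 8.
At this profile no one gains by cutting their contribution: any cut drops the total below 40, the project is cancelled, contributions are refunded, and the deviator ends with 47, which is less than 47 − 8 + 25 = 64. Contributing more than 8 just wastes the excess. So contributing exactly 8 is a best response.
Each player's payoff: 47 − 8 + 25 = 64.

64 dollars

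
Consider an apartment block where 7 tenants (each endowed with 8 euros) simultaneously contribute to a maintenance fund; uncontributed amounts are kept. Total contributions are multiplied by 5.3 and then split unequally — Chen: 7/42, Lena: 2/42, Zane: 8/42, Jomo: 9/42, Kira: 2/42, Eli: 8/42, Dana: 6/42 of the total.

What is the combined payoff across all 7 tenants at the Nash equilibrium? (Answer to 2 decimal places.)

Player j's private return per contributed unit is 5.3 × (j's share). Contributing is weakly dominant for j when that share is at least 1/5.3 = 0.1887, and contributing 0 is dominant otherwise.
The shares above 0.1887 belong to Zane, Jomo and Eli, contributing 8 each; the remaining 4 contribute 0. Total contributed: 24.
The maintenance fund pays out 5.3 × 24 = 127.20 in total (split across the unequal shares, but the aggregate is all that matters for the group sum).
The 4 free-riders keep 8 each, adding 32. Group total = 32 + 127.20 = 159.20.

159.20 euros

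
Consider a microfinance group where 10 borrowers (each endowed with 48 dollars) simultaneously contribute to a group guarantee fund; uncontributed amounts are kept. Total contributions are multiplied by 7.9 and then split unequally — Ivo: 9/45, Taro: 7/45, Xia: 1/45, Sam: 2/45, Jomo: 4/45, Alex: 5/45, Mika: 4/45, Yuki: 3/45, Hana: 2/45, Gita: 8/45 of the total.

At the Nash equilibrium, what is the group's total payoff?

1473.60 dollars

For player j, contributing a unit is worthwhile iff 7.9 × (j's share) ≥ 1, i.e. iff j's share is at least 0.1266.
The shares above 0.1266 belong to Ivo, Taro and Gita, contributing 48 each; the remaining 7 contribute 0. Total contributed: 144.
The group guarantee fund pays out 7.9 × 144 = 1137.60 in total (split across the unequal shares, but the aggregate is all that matters for the group sum).
The 7 free-riders keep 48 each, adding 336. Group total = 336 + 1137.60 = 1473.60.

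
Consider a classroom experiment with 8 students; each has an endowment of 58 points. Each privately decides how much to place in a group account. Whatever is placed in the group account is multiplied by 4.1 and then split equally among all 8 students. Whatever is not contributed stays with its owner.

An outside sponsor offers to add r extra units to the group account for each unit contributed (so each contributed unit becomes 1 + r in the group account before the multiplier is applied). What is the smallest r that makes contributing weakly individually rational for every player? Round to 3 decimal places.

0.951

With matching at rate r, one contributed unit becomes (1 + r) in the group account and returns 4.1 × (1 + r) / 8 to the contributor.
Setting this equal to 1: 1 + r = 8/4.1 = 1.9512.
So the minimum matching rate is r = 1.9512 − 1 = 0.951.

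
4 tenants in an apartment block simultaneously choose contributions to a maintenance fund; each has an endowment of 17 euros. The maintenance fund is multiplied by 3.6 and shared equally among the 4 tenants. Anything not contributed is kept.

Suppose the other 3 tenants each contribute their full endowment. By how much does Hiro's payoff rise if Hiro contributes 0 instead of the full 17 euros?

1.70 euros

Switching from a contribution of 17 to 0 lets Hiro keep an extra 17 euros, but lowers the maintenance fund by 17, which costs Hiro their own share of that drop: 3.6/4 × 17 = 15.30.
Net gain = 17 − 15.30 = 1.70. The private return per contributed unit (0.9000) is below 1, so free-riding is indeed the best response regardless of what the others do.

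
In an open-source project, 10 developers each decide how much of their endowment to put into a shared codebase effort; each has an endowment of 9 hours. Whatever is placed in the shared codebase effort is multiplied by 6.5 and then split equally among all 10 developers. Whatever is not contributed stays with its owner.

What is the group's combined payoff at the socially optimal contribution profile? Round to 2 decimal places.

Each contributed unit returns 6.500 to the group as a whole (0.6500 to each of 10 players), which exceeds 1, so the social optimum is full contribution: group total = 6.500 × 90 = 585.00.

585.00 hours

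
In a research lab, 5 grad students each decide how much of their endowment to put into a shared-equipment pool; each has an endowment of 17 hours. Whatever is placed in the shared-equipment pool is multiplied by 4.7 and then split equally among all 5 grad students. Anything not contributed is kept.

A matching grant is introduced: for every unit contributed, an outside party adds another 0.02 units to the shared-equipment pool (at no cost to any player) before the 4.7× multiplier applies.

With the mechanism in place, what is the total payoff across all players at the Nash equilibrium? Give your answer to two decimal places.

85.00 hours

With the mechanism, a contributed unit returns 4.7 × 1.02 / 5 = 0.9588 per unit of net cost — still below 1 — so contributing 0 remains dominant for every player.
At the Nash equilibrium no one contributes; group total payoff = 5 × 17 = 85.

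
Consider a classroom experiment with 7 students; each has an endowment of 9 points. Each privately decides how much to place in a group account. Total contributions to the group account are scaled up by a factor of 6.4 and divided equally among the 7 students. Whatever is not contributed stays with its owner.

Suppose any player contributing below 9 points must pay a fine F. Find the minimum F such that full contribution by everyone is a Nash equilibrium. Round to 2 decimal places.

Given the others contribute fully, the best deviation is to contribute 0 (any partial contribution still incurs the fine and gives up units whose private return 0.9143 is below 1).
Deviating from 9 to 0 saves 9 points but forfeits the deviator's share of the drop in the group account: 6.4/7 × 9 = 8.23.
So the deviation gain is 9 − 8.23 = 0.77, and the fine must be at least 0.77 points to wipe it out.

0.77 points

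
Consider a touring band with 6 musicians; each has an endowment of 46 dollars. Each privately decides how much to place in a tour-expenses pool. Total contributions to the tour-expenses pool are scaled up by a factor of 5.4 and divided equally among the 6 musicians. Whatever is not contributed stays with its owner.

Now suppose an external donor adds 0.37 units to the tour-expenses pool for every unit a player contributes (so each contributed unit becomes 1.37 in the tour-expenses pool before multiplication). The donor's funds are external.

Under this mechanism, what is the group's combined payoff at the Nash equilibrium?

2041.85 dollars

Under the mechanism each unit contributed yields 5.4 × 1.37 / 6 = 1.2330 back to its contributor per unit of net cost, which exceeds 1, making full contribution the dominant choice for everyone.
So the Nash equilibrium is full contribution by all 6; the group earns 5.4 × 1.37 × 276 = 2041.85.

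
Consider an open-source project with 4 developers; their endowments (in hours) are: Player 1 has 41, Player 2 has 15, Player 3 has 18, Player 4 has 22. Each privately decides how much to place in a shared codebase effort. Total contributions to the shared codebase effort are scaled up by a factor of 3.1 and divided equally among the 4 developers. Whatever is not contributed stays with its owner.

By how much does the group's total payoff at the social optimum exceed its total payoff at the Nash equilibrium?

201.60 hours

The private return per contributed unit is 3.1/4 = 0.7750 < 1 for every player regardless of endowment, so the Nash equilibrium is zero contribution and the group total is Σ E_j = 41 + 15 + 18 + 22 = 96.
Each contributed unit returns 3.100 to the group, so the social optimum is full contribution by everyone: group total = 3.100 × 96 = 297.60.
Efficiency loss = (3.100 − 1) × 96 = 201.60.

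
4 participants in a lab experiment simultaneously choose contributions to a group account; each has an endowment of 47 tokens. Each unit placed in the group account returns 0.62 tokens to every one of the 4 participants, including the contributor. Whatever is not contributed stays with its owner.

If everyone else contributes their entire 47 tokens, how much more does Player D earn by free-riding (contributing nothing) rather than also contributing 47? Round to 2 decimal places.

17.86 tokens

Switching from a contribution of 47 to 0 lets Player D keep an extra 47 tokens, but lowers the group account by 47, which costs Player D their own share of that drop: 0.62 × 47 = 29.14.
Net gain = 47 − 29.14 = 17.86. The private return per contributed unit (0.62) is below 1, so free-riding is indeed the best response regardless of what the others do.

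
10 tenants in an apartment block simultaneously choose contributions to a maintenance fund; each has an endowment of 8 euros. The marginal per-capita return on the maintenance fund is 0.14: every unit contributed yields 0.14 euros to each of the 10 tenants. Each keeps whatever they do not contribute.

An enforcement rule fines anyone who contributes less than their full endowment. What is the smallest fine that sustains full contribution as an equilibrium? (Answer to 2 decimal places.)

Given the others contribute fully, the best deviation is to contribute 0 (any partial contribution still incurs the fine and gives up units whose private return 0.14 is below 1).
Deviating from 8 to 0 saves 8 euros but forfeits the deviator's share of the drop in the maintenance fund: 0.14 × 8 = 1.12.
So the deviation gain is 8 − 1.12 = 6.88, and the fine must be at least 6.88 euros to wipe it out.

6.88 euros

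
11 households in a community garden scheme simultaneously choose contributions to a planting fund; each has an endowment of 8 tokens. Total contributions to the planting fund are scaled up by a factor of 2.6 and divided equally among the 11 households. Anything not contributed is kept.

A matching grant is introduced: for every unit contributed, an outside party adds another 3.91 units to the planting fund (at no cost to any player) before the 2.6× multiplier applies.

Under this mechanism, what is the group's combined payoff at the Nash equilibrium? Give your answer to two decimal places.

1123.41 tokens

The effective private return per unit is now 2.6 × 4.91 / 11 = 1.1605 > 1, so every player's dominant strategy flips to full contribution.
So the Nash equilibrium is full contribution by all 11; the group earns 2.6 × 4.91 × 88 = 1123.41.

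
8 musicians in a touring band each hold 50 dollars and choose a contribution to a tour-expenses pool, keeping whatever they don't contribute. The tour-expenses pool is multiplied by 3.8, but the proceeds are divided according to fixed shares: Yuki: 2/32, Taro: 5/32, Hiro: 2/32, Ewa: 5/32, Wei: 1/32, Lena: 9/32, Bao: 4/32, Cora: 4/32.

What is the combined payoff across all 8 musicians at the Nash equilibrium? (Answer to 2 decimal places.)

Each unit j contributes comes back to j as 3.8 × (j's share), so j prefers to contribute only if that share exceeds 1/3.8 = 0.2632; otherwise keeping the unit dominates.
Lena alone (share 9/32) is above the threshold, contributing 50; the remaining 7 contribute 0. Total contributed: 50.
The tour-expenses pool pays out 3.8 × 50 = 190.00 in total (split across the unequal shares, but the aggregate is all that matters for the group sum).
The 7 free-riders keep 50 each, adding 350. Group total = 350 + 190.00 = 540.00.

540.00 dollars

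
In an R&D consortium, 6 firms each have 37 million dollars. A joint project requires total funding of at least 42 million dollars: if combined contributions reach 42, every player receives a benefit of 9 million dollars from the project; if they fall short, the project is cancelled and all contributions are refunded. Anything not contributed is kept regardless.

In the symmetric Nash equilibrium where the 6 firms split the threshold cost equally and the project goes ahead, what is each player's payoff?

Equal share of the threshold: 42/6 = 7.
At this profile no one gains by cutting their contribution: any cut drops the total below 42, the project is cancelled, contributions are refunded, and the deviator ends with 37, which is less than 37 − 7 + 9 = 39. Contributing more than 7 just wastes the excess. So contributing exactly 7 is a best response.
Each player's payoff: 37 − 7 + 9 = 39.

39 million dollars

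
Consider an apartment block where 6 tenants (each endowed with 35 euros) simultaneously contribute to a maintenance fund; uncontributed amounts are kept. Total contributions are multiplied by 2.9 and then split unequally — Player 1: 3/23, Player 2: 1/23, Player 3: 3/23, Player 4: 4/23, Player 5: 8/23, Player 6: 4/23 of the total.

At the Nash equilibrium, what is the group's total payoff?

For player j, contributing a unit is worthwhile iff 2.9 × (j's share) ≥ 1, i.e. iff j's share is at least 0.3448.
Only Player 5 (8/23) clears that bar, contributing 35; the remaining 5 contribute 0. Total contributed: 35.
The maintenance fund pays out 2.9 × 35 = 101.50 in total (split across the unequal shares, but the aggregate is all that matters for the group sum).
The 5 free-riders keep 35 each, adding 175. Group total = 175 + 101.50 = 276.50.

276.50 euros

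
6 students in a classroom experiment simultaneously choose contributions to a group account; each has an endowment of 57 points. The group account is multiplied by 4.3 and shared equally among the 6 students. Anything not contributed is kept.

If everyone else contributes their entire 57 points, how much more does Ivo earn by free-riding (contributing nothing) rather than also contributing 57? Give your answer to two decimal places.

16.15 points

Switching from a contribution of 57 to 0 lets Ivo keep an extra 57 points, but lowers the group account by 57, which costs Ivo their own share of that drop: 4.3/6 × 57 = 40.85.
Net gain = 57 − 40.85 = 16.15. The private return per contributed unit (0.7167) is below 1, so free-riding is indeed the best response regardless of what the others do.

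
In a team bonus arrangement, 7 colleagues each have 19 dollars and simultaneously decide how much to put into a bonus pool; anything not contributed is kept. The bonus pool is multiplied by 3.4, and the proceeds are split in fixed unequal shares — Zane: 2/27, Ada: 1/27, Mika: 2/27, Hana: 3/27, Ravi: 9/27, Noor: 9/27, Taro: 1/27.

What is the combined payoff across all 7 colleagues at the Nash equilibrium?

224.20 dollars

For player j, contributing a unit is worthwhile iff 3.4 × (j's share) ≥ 1, i.e. iff j's share is at least 0.2941.
Ravi and Noor clear that bar, contributing 19 each; the remaining 5 contribute 0. Total contributed: 38.
The bonus pool pays out 3.4 × 38 = 129.20 in total (split across the unequal shares, but the aggregate is all that matters for the group sum).
The 5 free-riders keep 19 each, adding 95. Group total = 95 + 129.20 = 224.20.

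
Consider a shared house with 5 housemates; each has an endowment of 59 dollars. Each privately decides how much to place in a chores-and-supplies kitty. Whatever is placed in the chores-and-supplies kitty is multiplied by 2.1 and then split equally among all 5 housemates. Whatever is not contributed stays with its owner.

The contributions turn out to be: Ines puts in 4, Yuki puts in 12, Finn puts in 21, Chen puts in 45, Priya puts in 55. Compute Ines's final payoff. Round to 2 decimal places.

112.54 dollars

Total contributed: 4 + 12 + 21 + 45 + 55 = 137.
Each receives 2.1 × 137 / 5 = 57.54 from the chores-and-supplies kitty.
Ines keeps 59 − 4 = 55, so Ines's payoff is 55 + 57.54 = 112.54.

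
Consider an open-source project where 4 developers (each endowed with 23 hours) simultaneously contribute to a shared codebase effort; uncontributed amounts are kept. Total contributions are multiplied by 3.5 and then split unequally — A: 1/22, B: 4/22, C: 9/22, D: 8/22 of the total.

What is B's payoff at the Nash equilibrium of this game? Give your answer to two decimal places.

For player j, contributing a unit is worthwhile iff 3.5 × (j's share) ≥ 1, i.e. iff j's share is at least 0.2857.
The shares above 0.2857 belong to C and D, contributing 23 each; the remaining 2 contribute 0. Total contributed: 46.
B keeps 23 and receives 3.5 × 46 × 4/22 = 29.27 from the shared codebase effort, for a payoff of 52.27.

52.27 hours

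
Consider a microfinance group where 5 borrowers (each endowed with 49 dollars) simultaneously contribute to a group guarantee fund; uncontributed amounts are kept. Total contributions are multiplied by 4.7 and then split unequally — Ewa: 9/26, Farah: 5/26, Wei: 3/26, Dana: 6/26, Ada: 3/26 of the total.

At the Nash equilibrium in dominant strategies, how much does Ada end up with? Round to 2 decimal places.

102.15 dollars

Each unit j contributes comes back to j as 4.7 × (j's share), so j prefers to contribute only if that share exceeds 1/4.7 = 0.2128; otherwise keeping the unit dominates.
Ewa and Dana clear that bar, contributing 49 each; the remaining 3 contribute 0. Total contributed: 98.
Ada keeps 49 and receives 4.7 × 98 × 3/26 = 53.15 from the group guarantee fund, for a payoff of 102.15.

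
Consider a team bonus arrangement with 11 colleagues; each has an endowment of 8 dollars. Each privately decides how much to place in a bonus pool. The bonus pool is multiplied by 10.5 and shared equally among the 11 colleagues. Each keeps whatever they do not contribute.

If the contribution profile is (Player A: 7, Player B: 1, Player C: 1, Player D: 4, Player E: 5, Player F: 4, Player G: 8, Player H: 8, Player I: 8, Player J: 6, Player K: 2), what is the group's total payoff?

Total contributed: 7 + 1 + 1 + 4 + 5 + 4 + 8 + 8 + 8 + 6 + 2 = 54; total kept: 11 × 8 − 54 = 34.
The bonus pool pays out 10.5 × 54 = 567.00 in aggregate.
Group total = 34 + 567.00 = 601.00.

601.00 dollars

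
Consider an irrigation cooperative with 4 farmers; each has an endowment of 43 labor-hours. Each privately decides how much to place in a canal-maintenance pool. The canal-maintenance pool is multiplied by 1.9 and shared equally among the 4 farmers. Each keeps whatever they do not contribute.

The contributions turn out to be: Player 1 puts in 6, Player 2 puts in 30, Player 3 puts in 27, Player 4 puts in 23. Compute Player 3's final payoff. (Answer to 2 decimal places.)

56.85 labor-hours

Total contributed: 6 + 30 + 27 + 23 = 86.
Each receives 1.9 × 86 / 4 = 40.85 from the canal-maintenance pool.
Player 3 keeps 43 − 27 = 16, so Player 3's payoff is 16 + 40.85 = 56.85.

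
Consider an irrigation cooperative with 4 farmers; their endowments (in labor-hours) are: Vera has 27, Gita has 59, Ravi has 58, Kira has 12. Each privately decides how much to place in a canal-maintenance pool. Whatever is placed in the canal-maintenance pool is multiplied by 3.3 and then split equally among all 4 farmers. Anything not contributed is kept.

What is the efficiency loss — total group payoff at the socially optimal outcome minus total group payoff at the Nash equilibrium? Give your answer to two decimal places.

The private return per contributed unit is 3.3/4 = 0.8250 < 1 for every player regardless of endowment, so the Nash equilibrium is zero contribution and the group total is Σ E_j = 27 + 59 + 58 + 12 = 156.
Each contributed unit returns 3.300 to the group, so the social optimum is full contribution by everyone: group total = 3.300 × 156 = 514.80.
Efficiency loss = (3.300 − 1) × 156 = 358.80.

358.80 labor-hours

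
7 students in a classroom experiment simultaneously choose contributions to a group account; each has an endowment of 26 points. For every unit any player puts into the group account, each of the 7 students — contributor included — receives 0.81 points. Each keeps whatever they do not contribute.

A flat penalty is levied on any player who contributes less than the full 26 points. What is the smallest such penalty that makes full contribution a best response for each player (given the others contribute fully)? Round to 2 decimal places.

Given the others contribute fully, the best deviation is to contribute 0 (any partial contribution still incurs the fine and gives up units whose private return 0.81 is below 1).
Deviating from 26 to 0 saves 26 points but forfeits the deviator's share of the drop in the group account: 0.81 × 26 = 21.06.
So the deviation gain is 26 − 21.06 = 4.94, and the fine must be at least 4.94 points to wipe it out.

4.94 points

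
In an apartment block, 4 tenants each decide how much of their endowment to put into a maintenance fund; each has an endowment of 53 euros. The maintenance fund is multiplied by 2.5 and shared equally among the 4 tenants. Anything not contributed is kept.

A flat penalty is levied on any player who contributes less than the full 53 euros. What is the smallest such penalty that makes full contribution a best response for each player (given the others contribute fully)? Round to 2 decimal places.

19.88 euros

Given the others contribute fully, the best deviation is to contribute 0 (any partial contribution still incurs the fine and gives up units whose private return 0.6250 is below 1).
Deviating from 53 to 0 saves 53 euros but forfeits the deviator's share of the drop in the maintenance fund: 2.5/4 × 53 = 33.12.
So the deviation gain is 53 − 33.12 = 19.88, and the fine must be at least 19.88 euros to wipe it out.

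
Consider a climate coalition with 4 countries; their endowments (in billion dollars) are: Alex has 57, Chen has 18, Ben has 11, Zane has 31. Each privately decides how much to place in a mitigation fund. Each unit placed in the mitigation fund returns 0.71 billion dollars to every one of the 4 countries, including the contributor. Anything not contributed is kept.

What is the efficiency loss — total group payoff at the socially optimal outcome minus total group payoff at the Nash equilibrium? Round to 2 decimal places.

215.28 billion dollars

The private return per contributed unit is 0.71 < 1 for everyone, so the Nash equilibrium is zero contribution and the group total is Σ E_j = 57 + 18 + 11 + 31 = 117.
Each contributed unit returns 2.840 to the group, so the social optimum is full contribution by everyone: group total = 2.840 × 117 = 332.28.
Efficiency loss = (2.840 − 1) × 117 = 215.28.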